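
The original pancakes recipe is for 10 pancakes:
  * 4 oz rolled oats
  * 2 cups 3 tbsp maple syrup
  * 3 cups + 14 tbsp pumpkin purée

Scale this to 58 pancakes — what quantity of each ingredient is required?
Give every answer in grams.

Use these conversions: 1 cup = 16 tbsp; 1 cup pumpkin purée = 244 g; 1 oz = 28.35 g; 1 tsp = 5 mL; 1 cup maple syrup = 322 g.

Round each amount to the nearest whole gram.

Scaling factor: 58/10 = 29/5 = 5.8.
rolled oats: 4 oz × 29/5 × 28.35 g/oz ≈ 658 g
maple syrup: (2 cup + 3 tbsp = 2.1875 cup) × 29/5 × 322 g/cup ≈ 4085 g
pumpkin purée: (3 cup + 14 tbsp = 3.875 cup) × 29/5 × 244 g/cup ≈ 5484 g

rolled oats: 658 g; maple syrup: 4085 g; pumpkin purée: 5484 g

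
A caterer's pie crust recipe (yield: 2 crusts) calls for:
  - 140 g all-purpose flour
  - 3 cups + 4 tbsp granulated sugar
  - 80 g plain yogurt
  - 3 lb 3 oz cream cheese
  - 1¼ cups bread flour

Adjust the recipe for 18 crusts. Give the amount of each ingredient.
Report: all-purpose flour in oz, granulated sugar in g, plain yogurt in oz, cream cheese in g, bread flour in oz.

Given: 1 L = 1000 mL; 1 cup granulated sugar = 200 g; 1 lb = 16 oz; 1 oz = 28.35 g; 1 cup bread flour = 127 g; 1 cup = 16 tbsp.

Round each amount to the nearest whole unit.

Scaling factor: 18/2 = 9.
all-purpose flour: 140 g × 9 ÷ 28.35 g/oz ≈ 44 oz
granulated sugar: (3 cup + 4 tbsp = 3.25 cup) × 9 × 200 g/cup = 5850 g
plain yogurt: 80 g × 9 ÷ 28.35 g/oz ≈ 25 oz
cream cheese: (3 lb + 3 oz = 3.1875 lb) × 9 × 16 oz/lb × 28.35 g/oz ≈ 13013 g
bread flour: 1.25 cup × 9 × 127 g/cup ÷ 28.35 g/oz ≈ 50 oz

all-purpose flour: 44 oz; granulated sugar: 5850 g; plain yogurt: 25 oz; cream cheese: 13013 g; bread flour: 50 oz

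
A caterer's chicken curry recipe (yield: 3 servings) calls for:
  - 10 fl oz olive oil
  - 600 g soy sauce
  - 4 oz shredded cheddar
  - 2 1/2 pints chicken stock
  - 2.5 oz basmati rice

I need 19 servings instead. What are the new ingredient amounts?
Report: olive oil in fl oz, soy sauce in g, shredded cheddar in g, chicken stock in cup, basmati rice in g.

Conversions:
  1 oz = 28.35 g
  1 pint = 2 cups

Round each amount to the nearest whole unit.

Scaling factor: 19/3.
olive oil: 10 fl oz × 19/3 ≈ 63 fl oz
soy sauce: 600 g × 19/3 = 3800 g
shredded cheddar: 4 oz × 19/3 × 28.35 g/oz ≈ 718 g
chicken stock: 2.5 pint × 19/3 × 2 cup/pint ≈ 32 cup
basmati rice: 2.5 oz × 19/3 × 28.35 g/oz ≈ 449 g

olive oil: 63 fl oz; soy sauce: 3800 g; shredded cheddar: 718 g; chicken stock: 32 cup; basmati rice: 449 g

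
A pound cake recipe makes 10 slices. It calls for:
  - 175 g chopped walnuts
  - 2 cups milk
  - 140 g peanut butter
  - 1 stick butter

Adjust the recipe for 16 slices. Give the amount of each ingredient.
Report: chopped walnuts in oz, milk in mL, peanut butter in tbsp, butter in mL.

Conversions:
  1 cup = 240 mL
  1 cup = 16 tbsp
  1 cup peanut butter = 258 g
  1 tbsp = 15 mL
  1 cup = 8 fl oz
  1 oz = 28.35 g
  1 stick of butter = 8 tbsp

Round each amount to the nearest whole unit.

chopped walnuts: 10 oz; milk: 768 mL; peanut butter: 14 tbsp; butter: 192 mL

Scaling factor: 16/10 = 8/5 = 1.6.
chopped walnuts: 175 g × 8/5 ÷ 28.35 g/oz ≈ 10 oz
milk: 2 cup × 8/5 × 240 mL/cup = 768 mL
peanut butter: 140 g × 8/5 ÷ 258 g/cup × 16 tbsp/cup ≈ 14 tbsp
butter: 1 stick × 8/5 × 8 tbsp/stick × 15 mL/tbsp = 192 mL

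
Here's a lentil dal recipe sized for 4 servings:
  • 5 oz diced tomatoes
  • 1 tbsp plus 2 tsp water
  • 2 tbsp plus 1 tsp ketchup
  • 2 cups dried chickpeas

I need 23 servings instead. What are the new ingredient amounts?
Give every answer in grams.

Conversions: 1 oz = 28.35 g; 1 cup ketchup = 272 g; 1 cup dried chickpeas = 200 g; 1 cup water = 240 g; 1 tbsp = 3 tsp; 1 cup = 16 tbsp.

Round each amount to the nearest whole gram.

diced tomatoes: 815 g; water: 144 g; ketchup: 228 g; dried chickpeas: 2300 g

Scaling factor: 23/4 = 5.75.
diced tomatoes: 5 oz × 23/4 × 28.35 g/oz ≈ 815 g
water: (1 tbsp + 2 tsp = 5/3 tbsp) × 23/4 ÷ 16 tbsp/cup × 240 g/cup ≈ 144 g
ketchup: (2 tbsp + 1 tsp = 7/3 tbsp) × 23/4 ÷ 16 tbsp/cup × 272 g/cup ≈ 228 g
dried chickpeas: 2 cup × 23/4 × 200 g/cup = 2300 g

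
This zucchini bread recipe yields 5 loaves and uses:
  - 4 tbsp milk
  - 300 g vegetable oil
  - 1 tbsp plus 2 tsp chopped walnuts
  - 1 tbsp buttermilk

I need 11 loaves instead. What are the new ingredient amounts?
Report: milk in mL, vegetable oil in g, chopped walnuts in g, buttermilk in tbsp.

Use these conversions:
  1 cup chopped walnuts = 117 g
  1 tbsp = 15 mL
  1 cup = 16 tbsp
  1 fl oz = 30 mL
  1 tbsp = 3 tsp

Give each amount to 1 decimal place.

milk: 132.0 mL; vegetable oil: 660.0 g; chopped walnuts: 26.8 g; buttermilk: 2.2 tbsp

Scaling factor: 11/5 = 2.2.
milk: 4 tbsp × 11/5 × 15 mL/tbsp = 132.0 mL
vegetable oil: 300 g × 11/5 = 660.0 g
chopped walnuts: (1 tbsp + 2 tsp = 5/3 tbsp) × 11/5 ÷ 16 tbsp/cup × 117 g/cup ≈ 26.8 g
buttermilk: 1 tbsp × 11/5 = 2.2 tbsp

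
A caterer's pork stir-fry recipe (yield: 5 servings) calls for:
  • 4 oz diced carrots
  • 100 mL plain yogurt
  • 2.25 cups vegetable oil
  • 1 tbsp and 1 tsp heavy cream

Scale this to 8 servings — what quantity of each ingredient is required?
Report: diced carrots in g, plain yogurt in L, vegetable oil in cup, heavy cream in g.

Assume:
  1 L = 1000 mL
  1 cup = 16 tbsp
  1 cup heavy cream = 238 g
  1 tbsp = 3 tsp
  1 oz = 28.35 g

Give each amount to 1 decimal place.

diced carrots: 181.4 g; plain yogurt: 0.2 L; vegetable oil: 3.6 cup; heavy cream: 31.7 g

Scaling factor: 8/5 = 1.6.
diced carrots: 4 oz × 8/5 × 28.35 g/oz ≈ 181.4 g
plain yogurt: 100 mL × 8/5 ÷ 1000 mL/L ≈ 0.2 L
vegetable oil: 2.25 cup × 8/5 = 3.6 cup
heavy cream: (1 tbsp + 1 tsp = 4/3 tbsp) × 8/5 ÷ 16 tbsp/cup × 238 g/cup ≈ 31.7 g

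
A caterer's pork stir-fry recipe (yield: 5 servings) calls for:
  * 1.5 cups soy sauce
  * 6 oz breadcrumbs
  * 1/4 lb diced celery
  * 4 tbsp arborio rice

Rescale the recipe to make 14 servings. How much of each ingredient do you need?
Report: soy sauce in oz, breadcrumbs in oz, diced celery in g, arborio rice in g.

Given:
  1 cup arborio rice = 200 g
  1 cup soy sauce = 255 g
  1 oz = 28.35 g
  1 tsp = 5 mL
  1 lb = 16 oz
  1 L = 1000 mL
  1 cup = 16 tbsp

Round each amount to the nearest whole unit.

Scaling factor: 14/5 = 2.8.
soy sauce: 1.5 cup × 14/5 × 255 g/cup ÷ 28.35 g/oz ≈ 38 oz
breadcrumbs: 6 oz × 14/5 ≈ 17 oz
diced celery: 0.25 lb × 14/5 × 16 oz/lb × 28.35 g/oz ≈ 318 g
arborio rice: 4 tbsp × 14/5 ÷ 16 tbsp/cup × 200 g/cup = 140 g

soy sauce: 38 oz; breadcrumbs: 17 oz; diced celery: 318 g; arborio rice: 140 g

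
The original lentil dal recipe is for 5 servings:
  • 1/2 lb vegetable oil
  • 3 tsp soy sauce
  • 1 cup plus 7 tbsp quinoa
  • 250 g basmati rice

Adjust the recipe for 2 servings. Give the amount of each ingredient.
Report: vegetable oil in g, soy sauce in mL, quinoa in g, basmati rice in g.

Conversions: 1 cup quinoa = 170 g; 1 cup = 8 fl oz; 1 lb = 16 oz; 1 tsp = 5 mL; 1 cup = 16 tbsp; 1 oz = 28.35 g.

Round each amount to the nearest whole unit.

vegetable oil: 91 g; soy sauce: 6 mL; quinoa: 98 g; basmati rice: 100 g

Scaling factor: 2/5 = 0.4.
vegetable oil: 0.5 lb × 2/5 × 16 oz/lb × 28.35 g/oz ≈ 91 g
soy sauce: 3 tsp × 2/5 × 5 mL/tsp = 6 mL
quinoa: (1 cup + 7 tbsp = 1.4375 cup) × 2/5 × 170 g/cup ≈ 98 g
basmati rice: 250 g × 2/5 = 100 g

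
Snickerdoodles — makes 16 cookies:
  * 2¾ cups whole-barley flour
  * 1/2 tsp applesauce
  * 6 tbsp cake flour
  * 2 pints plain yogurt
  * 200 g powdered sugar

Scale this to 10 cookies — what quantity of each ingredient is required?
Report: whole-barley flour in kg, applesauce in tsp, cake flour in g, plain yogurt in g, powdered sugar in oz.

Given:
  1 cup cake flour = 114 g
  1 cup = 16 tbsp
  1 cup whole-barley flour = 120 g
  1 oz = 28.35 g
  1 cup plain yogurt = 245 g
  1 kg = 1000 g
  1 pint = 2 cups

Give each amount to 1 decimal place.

whole-barley flour: 0.2 kg; applesauce: 0.3 tsp; cake flour: 26.7 g; plain yogurt: 612.5 g; powdered sugar: 4.4 oz

Scaling factor: 10/16 = 5/8 = 0.625.
whole-barley flour: 2.75 cup × 5/8 × 120 g/cup ÷ 1000 g/kg ≈ 0.2 kg
applesauce: 0.5 tsp × 5/8 ≈ 0.3 tsp
cake flour: 6 tbsp × 5/8 ÷ 16 tbsp/cup × 114 g/cup ≈ 26.7 g
plain yogurt: 2 pint × 5/8 × 2 cup/pint × 245 g/cup = 612.5 g
powdered sugar: 200 g × 5/8 ÷ 28.35 g/oz ≈ 4.4 oz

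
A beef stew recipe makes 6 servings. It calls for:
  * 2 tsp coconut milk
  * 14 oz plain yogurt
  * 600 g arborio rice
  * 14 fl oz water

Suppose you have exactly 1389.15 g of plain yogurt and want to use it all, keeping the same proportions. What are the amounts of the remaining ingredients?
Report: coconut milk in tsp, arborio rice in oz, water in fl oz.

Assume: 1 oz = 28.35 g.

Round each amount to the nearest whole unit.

The original recipe has 396.9 g of plain yogurt, so the scaling factor is 1389.15 ÷ 396.9 = 7/2 = 3.5.
coconut milk: 2 tsp × 7/2 = 7 tsp
arborio rice: 600 g × 7/2 ÷ 28.35 g/oz ≈ 74 oz
water: 14 fl oz × 7/2 = 49 fl oz

coconut milk: 7 tsp; arborio rice: 74 oz; water: 49 fl oz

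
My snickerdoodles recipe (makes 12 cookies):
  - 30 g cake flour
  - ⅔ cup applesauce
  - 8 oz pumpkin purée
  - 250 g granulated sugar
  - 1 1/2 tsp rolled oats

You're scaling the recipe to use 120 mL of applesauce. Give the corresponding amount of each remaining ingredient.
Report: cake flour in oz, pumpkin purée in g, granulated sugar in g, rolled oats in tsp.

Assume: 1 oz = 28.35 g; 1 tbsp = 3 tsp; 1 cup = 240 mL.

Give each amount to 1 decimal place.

cake flour: 0.8 oz; pumpkin purée: 170.1 g; granulated sugar: 187.5 g; rolled oats: 1.1 tsp

The original recipe has 160 mL of applesauce, so the scaling factor is 120 ÷ 160 = 3/4 = 0.75.
cake flour: 30 g × 3/4 ÷ 28.35 g/oz ≈ 0.8 oz
pumpkin purée: 8 oz × 3/4 × 28.35 g/oz = 170.1 g
granulated sugar: 250 g × 3/4 = 187.5 g
rolled oats: 1.5 tsp × 3/4 ≈ 1.1 tsp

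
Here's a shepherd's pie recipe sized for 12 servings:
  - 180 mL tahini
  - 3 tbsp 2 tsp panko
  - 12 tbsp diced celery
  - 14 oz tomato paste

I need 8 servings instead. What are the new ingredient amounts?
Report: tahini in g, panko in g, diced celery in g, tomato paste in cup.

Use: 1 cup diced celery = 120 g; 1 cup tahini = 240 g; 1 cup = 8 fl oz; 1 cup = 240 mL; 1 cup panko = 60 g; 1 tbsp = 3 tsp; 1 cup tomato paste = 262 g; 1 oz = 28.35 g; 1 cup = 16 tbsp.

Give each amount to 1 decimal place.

Scaling factor: 8/12 = 2/3.
tahini: 180 mL × 2/3 ÷ 240 mL/cup × 240 g/cup = 120.0 g
panko: (3 tbsp + 2 tsp = 11/3 tbsp) × 2/3 ÷ 16 tbsp/cup × 60 g/cup ≈ 9.2 g
diced celery: 12 tbsp × 2/3 ÷ 16 tbsp/cup × 120 g/cup = 60.0 g
tomato paste: 14 oz × 2/3 × 28.35 g/oz ÷ 262 g/cup ≈ 1.0 cup

tahini: 120.0 g; panko: 9.2 g; diced celery: 60.0 g; tomato paste: 1.0 cup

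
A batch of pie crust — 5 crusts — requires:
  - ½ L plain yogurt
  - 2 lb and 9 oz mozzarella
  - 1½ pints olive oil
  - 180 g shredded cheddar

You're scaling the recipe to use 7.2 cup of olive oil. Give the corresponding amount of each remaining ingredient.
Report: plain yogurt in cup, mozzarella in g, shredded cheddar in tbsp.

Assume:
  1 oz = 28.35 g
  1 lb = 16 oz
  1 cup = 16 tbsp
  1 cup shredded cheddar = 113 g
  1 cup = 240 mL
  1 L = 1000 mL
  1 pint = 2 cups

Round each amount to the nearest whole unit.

The original recipe has 3 cup of olive oil, so the scaling factor is 7.2 ÷ 3 = 12/5 = 2.4.
plain yogurt: 0.5 L × 12/5 × 1000 mL/L ÷ 240 mL/cup = 5 cup
mozzarella: (2 lb + 9 oz = 2.5625 lb) × 12/5 × 16 oz/lb × 28.35 g/oz ≈ 2790 g
shredded cheddar: 180 g × 12/5 ÷ 113 g/cup × 16 tbsp/cup ≈ 61 tbsp

plain yogurt: 5 cup; mozzarella: 2790 g; shredded cheddar: 61 tbsp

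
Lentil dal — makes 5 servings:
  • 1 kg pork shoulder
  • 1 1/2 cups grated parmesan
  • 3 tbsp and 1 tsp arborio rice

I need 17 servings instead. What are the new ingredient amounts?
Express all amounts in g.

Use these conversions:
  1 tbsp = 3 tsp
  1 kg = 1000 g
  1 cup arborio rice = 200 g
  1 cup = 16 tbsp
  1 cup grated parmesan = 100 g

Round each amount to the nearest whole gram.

Scaling factor: 17/5 = 3.4.
pork shoulder: 1 kg × 17/5 × 1000 g/kg = 3400 g
grated parmesan: 1.5 cup × 17/5 × 100 g/cup = 510 g
arborio rice: (3 tbsp + 1 tsp = 10/3 tbsp) × 17/5 ÷ 16 tbsp/cup × 200 g/cup ≈ 142 g

pork shoulder: 3400 g; grated parmesan: 510 g; arborio rice: 142 g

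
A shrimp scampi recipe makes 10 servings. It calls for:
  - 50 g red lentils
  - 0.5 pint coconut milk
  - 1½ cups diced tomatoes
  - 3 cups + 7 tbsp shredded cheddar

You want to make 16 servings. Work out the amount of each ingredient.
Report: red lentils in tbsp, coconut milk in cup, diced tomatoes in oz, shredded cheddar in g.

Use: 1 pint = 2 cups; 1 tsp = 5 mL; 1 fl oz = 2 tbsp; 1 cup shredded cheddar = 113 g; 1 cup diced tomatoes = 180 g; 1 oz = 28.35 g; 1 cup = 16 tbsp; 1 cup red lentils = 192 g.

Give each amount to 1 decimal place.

Scaling factor: 16/10 = 8/5 = 1.6.
red lentils: 50 g × 8/5 ÷ 192 g/cup × 16 tbsp/cup ≈ 6.7 tbsp
coconut milk: 0.5 pint × 8/5 × 2 cup/pint = 1.6 cup
diced tomatoes: 1.5 cup × 8/5 × 180 g/cup ÷ 28.35 g/oz ≈ 15.2 oz
shredded cheddar: (3 cup + 7 tbsp = 3.4375 cup) × 8/5 × 113 g/cup = 621.5 g

red lentils: 6.7 tbsp; coconut milk: 1.6 cup; diced tomatoes: 15.2 oz; shredded cheddar: 621.5 g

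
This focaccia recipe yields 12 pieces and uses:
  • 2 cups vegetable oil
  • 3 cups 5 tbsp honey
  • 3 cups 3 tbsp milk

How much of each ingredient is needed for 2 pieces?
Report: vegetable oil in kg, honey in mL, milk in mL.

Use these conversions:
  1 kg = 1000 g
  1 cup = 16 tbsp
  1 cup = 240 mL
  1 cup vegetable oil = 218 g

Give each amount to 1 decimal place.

Scaling factor: 2/12 = 1/6.
vegetable oil: 2 cup × 1/6 × 218 g/cup ÷ 1000 g/kg ≈ 0.1 kg
honey: (3 cup + 5 tbsp = 3.3125 cup) × 1/6 × 240 mL/cup = 132.5 mL
milk: (3 cup + 3 tbsp = 3.1875 cup) × 1/6 × 240 mL/cup = 127.5 mL

vegetable oil: 0.1 kg; honey: 132.5 mL; milk: 127.5 mL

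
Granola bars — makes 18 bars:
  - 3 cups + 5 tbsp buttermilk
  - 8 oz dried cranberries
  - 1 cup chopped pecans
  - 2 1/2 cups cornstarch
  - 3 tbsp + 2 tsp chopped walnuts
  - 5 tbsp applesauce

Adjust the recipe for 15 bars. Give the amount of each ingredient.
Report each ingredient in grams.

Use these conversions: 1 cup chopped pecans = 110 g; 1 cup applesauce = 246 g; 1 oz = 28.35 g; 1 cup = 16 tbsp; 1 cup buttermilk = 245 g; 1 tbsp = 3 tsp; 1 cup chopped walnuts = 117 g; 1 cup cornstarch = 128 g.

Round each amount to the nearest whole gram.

buttermilk: 676 g; dried cranberries: 189 g; chopped pecans: 92 g; cornstarch: 267 g; chopped walnuts: 22 g; applesauce: 64 g

Scaling factor: 15/18 = 5/6.
buttermilk: (3 cup + 5 tbsp = 3.3125 cup) × 5/6 × 245 g/cup ≈ 676 g
dried cranberries: 8 oz × 5/6 × 28.35 g/oz = 189 g
chopped pecans: 1 cup × 5/6 × 110 g/cup ≈ 92 g
cornstarch: 2.5 cup × 5/6 × 128 g/cup ≈ 267 g
chopped walnuts: (3 tbsp + 2 tsp = 11/3 tbsp) × 5/6 ÷ 16 tbsp/cup × 117 g/cup ≈ 22 g
applesauce: 5 tbsp × 5/6 ÷ 16 tbsp/cup × 246 g/cup ≈ 64 g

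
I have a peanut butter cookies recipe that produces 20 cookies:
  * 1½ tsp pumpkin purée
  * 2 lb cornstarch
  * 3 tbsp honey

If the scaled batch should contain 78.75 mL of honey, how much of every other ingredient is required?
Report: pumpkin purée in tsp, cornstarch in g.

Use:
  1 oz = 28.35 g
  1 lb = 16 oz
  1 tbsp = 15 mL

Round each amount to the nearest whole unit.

pumpkin purée: 3 tsp; cornstarch: 1588 g

The original recipe has 45 mL of honey, so the scaling factor is 78.75 ÷ 45 = 7/4 = 1.75.
pumpkin purée: 1.5 tsp × 7/4 ≈ 3 tsp
cornstarch: 2 lb × 7/4 × 16 oz/lb × 28.35 g/oz ≈ 1588 g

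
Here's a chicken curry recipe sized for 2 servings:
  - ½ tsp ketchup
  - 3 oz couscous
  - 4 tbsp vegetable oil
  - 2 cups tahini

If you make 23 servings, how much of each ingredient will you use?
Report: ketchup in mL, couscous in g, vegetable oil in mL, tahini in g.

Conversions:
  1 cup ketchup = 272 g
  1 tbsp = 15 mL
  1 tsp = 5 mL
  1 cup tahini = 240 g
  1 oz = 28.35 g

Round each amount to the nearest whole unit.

Scaling factor: 23/2 = 11.5.
ketchup: 0.5 tsp × 23/2 × 5 mL/tsp ≈ 29 mL
couscous: 3 oz × 23/2 × 28.35 g/oz ≈ 978 g
vegetable oil: 4 tbsp × 23/2 × 15 mL/tbsp = 690 mL
tahini: 2 cup × 23/2 × 240 g/cup = 5520 g

ketchup: 29 mL; couscous: 978 g; vegetable oil: 690 mL; tahini: 5520 g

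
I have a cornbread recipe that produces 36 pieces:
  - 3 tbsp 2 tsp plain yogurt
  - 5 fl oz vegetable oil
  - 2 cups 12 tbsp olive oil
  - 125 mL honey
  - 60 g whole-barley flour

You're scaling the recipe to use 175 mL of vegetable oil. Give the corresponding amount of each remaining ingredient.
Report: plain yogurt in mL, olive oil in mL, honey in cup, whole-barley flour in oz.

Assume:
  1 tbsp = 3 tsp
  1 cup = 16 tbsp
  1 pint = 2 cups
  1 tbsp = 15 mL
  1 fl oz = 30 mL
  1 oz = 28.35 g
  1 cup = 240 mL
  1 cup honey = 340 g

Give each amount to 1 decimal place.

plain yogurt: 64.2 mL; olive oil: 770.0 mL; honey: 0.6 cup; whole-barley flour: 2.5 oz

The original recipe has 150 mL of vegetable oil, so the scaling factor is 175 ÷ 150 = 7/6.
plain yogurt: (3 tbsp + 2 tsp = 11/3 tbsp) × 7/6 × 15 mL/tbsp ≈ 64.2 mL
olive oil: (2 cup + 12 tbsp = 2.75 cup) × 7/6 × 240 mL/cup = 770.0 mL
honey: 125 mL × 7/6 ÷ 240 mL/cup ≈ 0.6 cup
whole-barley flour: 60 g × 7/6 ÷ 28.35 g/oz ≈ 2.5 oz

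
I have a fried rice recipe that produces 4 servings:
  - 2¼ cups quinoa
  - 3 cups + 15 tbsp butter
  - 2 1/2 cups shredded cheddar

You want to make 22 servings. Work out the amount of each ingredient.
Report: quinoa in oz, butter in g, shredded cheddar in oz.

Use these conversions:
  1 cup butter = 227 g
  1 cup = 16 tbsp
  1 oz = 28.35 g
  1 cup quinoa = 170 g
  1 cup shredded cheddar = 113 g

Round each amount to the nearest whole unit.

Scaling factor: 22/4 = 11/2 = 5.5.
quinoa: 2.25 cup × 11/2 × 170 g/cup ÷ 28.35 g/oz ≈ 74 oz
butter: (3 cup + 15 tbsp = 3.9375 cup) × 11/2 × 227 g/cup ≈ 4916 g
shredded cheddar: 2.5 cup × 11/2 × 113 g/cup ÷ 28.35 g/oz ≈ 55 oz

quinoa: 74 oz; butter: 4916 g; shredded cheddar: 55 oz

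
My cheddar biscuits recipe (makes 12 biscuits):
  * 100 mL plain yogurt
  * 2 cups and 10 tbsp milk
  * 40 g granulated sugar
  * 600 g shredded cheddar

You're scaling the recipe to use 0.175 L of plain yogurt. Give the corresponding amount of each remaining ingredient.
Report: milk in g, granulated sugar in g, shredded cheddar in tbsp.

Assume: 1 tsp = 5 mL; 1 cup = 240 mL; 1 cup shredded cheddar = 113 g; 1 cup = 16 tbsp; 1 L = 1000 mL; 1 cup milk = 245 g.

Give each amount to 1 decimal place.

The original recipe has 0.1 L of plain yogurt, so the scaling factor is 0.175 ÷ 0.1 = 7/4 = 1.75.
milk: (2 cup + 10 tbsp = 2.625 cup) × 7/4 × 245 g/cup ≈ 1125.5 g
granulated sugar: 40 g × 7/4 = 70.0 g
shredded cheddar: 600 g × 7/4 ÷ 113 g/cup × 16 tbsp/cup ≈ 148.7 tbsp

milk: 1125.5 g; granulated sugar: 70.0 g; shredded cheddar: 148.7 tbsp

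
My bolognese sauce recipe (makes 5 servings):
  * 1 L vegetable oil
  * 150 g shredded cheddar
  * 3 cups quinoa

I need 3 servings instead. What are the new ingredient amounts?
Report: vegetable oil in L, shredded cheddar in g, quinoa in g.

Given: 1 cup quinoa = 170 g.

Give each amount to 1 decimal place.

vegetable oil: 0.6 L; shredded cheddar: 90.0 g; quinoa: 306.0 g

Scaling factor: 3/5 = 0.6.
vegetable oil: 1 L × 3/5 = 0.6 L
shredded cheddar: 150 g × 3/5 = 90.0 g
quinoa: 3 cup × 3/5 × 170 g/cup = 306.0 g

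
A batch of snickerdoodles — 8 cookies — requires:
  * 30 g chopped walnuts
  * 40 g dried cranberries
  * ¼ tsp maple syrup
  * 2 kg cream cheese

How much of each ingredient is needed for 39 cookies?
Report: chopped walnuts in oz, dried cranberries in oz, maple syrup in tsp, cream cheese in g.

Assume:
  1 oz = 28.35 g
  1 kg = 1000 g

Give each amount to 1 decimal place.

chopped walnuts: 5.2 oz; dried cranberries: 6.9 oz; maple syrup: 1.2 tsp; cream cheese: 9750.0 g

Scaling factor: 39/8 = 4.875.
chopped walnuts: 30 g × 39/8 ÷ 28.35 g/oz ≈ 5.2 oz
dried cranberries: 40 g × 39/8 ÷ 28.35 g/oz ≈ 6.9 oz
maple syrup: 0.25 tsp × 39/8 ≈ 1.2 tsp
cream cheese: 2 kg × 39/8 × 1000 g/kg = 9750.0 g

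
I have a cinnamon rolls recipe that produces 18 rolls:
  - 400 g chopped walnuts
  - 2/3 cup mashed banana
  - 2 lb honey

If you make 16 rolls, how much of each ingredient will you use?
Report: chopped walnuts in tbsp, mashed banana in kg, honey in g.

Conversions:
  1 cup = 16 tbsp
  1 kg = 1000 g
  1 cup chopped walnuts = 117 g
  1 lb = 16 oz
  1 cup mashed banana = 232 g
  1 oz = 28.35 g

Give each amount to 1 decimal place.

chopped walnuts: 48.6 tbsp; mashed banana: 0.1 kg; honey: 806.4 g

Scaling factor: 16/18 = 8/9.
chopped walnuts: 400 g × 8/9 ÷ 117 g/cup × 16 tbsp/cup ≈ 48.6 tbsp
mashed banana: 2/3 cup × 8/9 × 232 g/cup ÷ 1000 g/kg ≈ 0.1 kg
honey: 2 lb × 8/9 × 16 oz/lb × 28.35 g/oz = 806.4 g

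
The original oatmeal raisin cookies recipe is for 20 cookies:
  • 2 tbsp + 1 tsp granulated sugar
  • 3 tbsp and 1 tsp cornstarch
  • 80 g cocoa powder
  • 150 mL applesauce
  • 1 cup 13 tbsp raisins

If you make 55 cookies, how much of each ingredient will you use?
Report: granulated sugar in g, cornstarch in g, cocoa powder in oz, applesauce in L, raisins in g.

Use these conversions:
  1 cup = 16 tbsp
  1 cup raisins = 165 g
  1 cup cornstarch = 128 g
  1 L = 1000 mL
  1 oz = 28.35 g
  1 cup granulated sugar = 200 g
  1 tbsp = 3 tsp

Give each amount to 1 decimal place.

Scaling factor: 55/20 = 11/4 = 2.75.
granulated sugar: (2 tbsp + 1 tsp = 7/3 tbsp) × 11/4 ÷ 16 tbsp/cup × 200 g/cup ≈ 80.2 g
cornstarch: (3 tbsp + 1 tsp = 10/3 tbsp) × 11/4 ÷ 16 tbsp/cup × 128 g/cup ≈ 73.3 g
cocoa powder: 80 g × 11/4 ÷ 28.35 g/oz ≈ 7.8 oz
applesauce: 150 mL × 11/4 ÷ 1000 mL/L ≈ 0.4 L
raisins: (1 cup + 13 tbsp = 1.8125 cup) × 11/4 × 165 g/cup ≈ 822.4 g

granulated sugar: 80.2 g; cornstarch: 73.3 g; cocoa powder: 7.8 oz; applesauce: 0.4 L; raisins: 822.4 g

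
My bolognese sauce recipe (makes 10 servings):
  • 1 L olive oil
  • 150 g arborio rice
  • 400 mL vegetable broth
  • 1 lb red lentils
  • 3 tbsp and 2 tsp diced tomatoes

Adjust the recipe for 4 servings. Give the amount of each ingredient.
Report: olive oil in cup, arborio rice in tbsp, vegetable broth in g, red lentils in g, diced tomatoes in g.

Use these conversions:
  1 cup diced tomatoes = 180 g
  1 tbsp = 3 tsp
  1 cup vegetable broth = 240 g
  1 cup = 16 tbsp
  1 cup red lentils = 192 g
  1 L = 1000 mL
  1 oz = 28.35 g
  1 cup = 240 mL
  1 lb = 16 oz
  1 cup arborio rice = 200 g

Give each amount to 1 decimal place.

Scaling factor: 4/10 = 2/5 = 0.4.
olive oil: 1 L × 2/5 × 1000 mL/L ÷ 240 mL/cup ≈ 1.7 cup
arborio rice: 150 g × 2/5 ÷ 200 g/cup × 16 tbsp/cup = 4.8 tbsp
vegetable broth: 400 mL × 2/5 ÷ 240 mL/cup × 240 g/cup = 160.0 g
red lentils: 1 lb × 2/5 × 16 oz/lb × 28.35 g/oz ≈ 181.4 g
diced tomatoes: (3 tbsp + 2 tsp = 11/3 tbsp) × 2/5 ÷ 16 tbsp/cup × 180 g/cup = 16.5 g

olive oil: 1.7 cup; arborio rice: 4.8 tbsp; vegetable broth: 160.0 g; red lentils: 181.4 g; diced tomatoes: 16.5 g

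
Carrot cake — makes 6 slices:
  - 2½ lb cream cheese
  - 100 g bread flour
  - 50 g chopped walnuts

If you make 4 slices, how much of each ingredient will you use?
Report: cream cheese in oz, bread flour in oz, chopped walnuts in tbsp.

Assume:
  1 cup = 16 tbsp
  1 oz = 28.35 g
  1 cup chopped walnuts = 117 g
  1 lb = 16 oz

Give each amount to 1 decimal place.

Scaling factor: 4/6 = 2/3.
cream cheese: 2.5 lb × 2/3 × 16 oz/lb ≈ 26.7 oz
bread flour: 100 g × 2/3 ÷ 28.35 g/oz ≈ 2.4 oz
chopped walnuts: 50 g × 2/3 ÷ 117 g/cup × 16 tbsp/cup ≈ 4.6 tbsp

cream cheese: 26.7 oz; bread flour: 2.4 oz; chopped walnuts: 4.6 tbsp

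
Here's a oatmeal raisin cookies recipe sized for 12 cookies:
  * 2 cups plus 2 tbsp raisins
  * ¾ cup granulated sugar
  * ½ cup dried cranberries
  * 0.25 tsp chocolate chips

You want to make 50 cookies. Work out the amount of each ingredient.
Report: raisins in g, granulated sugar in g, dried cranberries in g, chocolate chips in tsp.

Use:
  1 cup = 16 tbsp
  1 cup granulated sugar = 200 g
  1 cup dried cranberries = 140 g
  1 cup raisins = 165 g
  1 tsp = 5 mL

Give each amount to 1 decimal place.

raisins: 1460.9 g; granulated sugar: 625.0 g; dried cranberries: 291.7 g; chocolate chips: 1.0 tsp

Scaling factor: 50/12 = 25/6.
raisins: (2 cup + 2 tbsp = 2.125 cup) × 25/6 × 165 g/cup ≈ 1460.9 g
granulated sugar: 0.75 cup × 25/6 × 200 g/cup = 625.0 g
dried cranberries: 0.5 cup × 25/6 × 140 g/cup ≈ 291.7 g
chocolate chips: 0.25 tsp × 25/6 ≈ 1.0 tsp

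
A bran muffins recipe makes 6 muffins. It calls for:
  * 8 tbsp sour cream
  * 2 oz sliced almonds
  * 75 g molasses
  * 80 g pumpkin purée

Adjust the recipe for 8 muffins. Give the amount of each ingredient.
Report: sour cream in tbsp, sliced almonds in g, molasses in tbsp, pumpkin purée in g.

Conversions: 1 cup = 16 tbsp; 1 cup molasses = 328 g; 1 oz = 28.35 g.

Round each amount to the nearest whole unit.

Scaling factor: 8/6 = 4/3.
sour cream: 8 tbsp × 4/3 ≈ 11 tbsp
sliced almonds: 2 oz × 4/3 × 28.35 g/oz ≈ 76 g
molasses: 75 g × 4/3 ÷ 328 g/cup × 16 tbsp/cup ≈ 5 tbsp
pumpkin purée: 80 g × 4/3 ≈ 107 g

sour cream: 11 tbsp; sliced almonds: 76 g; molasses: 5 tbsp; pumpkin purée: 107 g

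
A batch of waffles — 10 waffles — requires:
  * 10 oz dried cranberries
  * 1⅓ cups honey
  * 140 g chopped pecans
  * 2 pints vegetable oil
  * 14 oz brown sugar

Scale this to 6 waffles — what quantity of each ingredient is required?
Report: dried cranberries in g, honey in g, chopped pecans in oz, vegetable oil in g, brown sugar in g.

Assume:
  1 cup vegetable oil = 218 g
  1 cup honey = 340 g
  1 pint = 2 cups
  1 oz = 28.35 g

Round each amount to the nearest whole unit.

Scaling factor: 6/10 = 3/5 = 0.6.
dried cranberries: 10 oz × 3/5 × 28.35 g/oz ≈ 170 g
honey: 4/3 cup × 3/5 × 340 g/cup = 272 g
chopped pecans: 140 g × 3/5 ÷ 28.35 g/oz ≈ 3 oz
vegetable oil: 2 pint × 3/5 × 2 cup/pint × 218 g/cup ≈ 523 g
brown sugar: 14 oz × 3/5 × 28.35 g/oz ≈ 238 g

dried cranberries: 170 g; honey: 272 g; chopped pecans: 3 oz; vegetable oil: 523 g; brown sugar: 238 g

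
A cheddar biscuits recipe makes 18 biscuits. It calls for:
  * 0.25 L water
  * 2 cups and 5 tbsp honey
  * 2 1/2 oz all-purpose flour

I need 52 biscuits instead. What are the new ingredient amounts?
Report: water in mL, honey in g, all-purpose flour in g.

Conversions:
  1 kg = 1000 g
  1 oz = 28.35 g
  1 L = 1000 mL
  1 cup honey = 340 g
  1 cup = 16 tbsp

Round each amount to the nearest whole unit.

water: 722 mL; honey: 2271 g; all-purpose flour: 205 g

Scaling factor: 52/18 = 26/9.
water: 0.25 L × 26/9 × 1000 mL/L ≈ 722 mL
honey: (2 cup + 5 tbsp = 2.3125 cup) × 26/9 × 340 g/cup ≈ 2271 g
all-purpose flour: 2.5 oz × 26/9 × 28.35 g/oz ≈ 205 g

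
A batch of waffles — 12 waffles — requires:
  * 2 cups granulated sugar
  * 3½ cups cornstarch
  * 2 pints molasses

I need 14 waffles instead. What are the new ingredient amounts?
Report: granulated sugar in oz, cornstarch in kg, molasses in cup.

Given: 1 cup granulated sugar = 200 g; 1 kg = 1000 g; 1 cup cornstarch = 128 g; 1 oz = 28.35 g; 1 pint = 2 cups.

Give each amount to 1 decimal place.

Scaling factor: 14/12 = 7/6.
granulated sugar: 2 cup × 7/6 × 200 g/cup ÷ 28.35 g/oz ≈ 16.5 oz
cornstarch: 3.5 cup × 7/6 × 128 g/cup ÷ 1000 g/kg ≈ 0.5 kg
molasses: 2 pint × 7/6 × 2 cup/pint ≈ 4.7 cup

granulated sugar: 16.5 oz; cornstarch: 0.5 kg; molasses: 4.7 cup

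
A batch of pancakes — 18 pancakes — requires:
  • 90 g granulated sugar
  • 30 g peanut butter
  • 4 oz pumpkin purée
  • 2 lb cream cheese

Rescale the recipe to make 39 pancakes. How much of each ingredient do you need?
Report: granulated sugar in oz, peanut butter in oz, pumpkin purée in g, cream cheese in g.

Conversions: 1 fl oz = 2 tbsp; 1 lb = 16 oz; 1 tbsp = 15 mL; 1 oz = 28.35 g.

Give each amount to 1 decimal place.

Scaling factor: 39/18 = 13/6.
granulated sugar: 90 g × 13/6 ÷ 28.35 g/oz ≈ 6.9 oz
peanut butter: 30 g × 13/6 ÷ 28.35 g/oz ≈ 2.3 oz
pumpkin purée: 4 oz × 13/6 × 28.35 g/oz = 245.7 g
cream cheese: 2 lb × 13/6 × 16 oz/lb × 28.35 g/oz = 1965.6 g

granulated sugar: 6.9 oz; peanut butter: 2.3 oz; pumpkin purée: 245.7 g; cream cheese: 1965.6 g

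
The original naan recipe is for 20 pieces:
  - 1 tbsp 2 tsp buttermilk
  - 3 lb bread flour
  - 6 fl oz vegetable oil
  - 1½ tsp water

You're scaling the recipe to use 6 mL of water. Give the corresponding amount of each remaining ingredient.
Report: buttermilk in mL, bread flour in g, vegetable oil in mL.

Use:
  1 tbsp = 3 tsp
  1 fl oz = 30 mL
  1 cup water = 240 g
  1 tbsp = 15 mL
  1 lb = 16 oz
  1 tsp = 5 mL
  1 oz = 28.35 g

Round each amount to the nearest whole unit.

The original recipe has 7.5 mL of water, so the scaling factor is 6 ÷ 7.5 = 4/5 = 0.8.
buttermilk: (1 tbsp + 2 tsp = 5/3 tbsp) × 4/5 × 15 mL/tbsp = 20 mL
bread flour: 3 lb × 4/5 × 16 oz/lb × 28.35 g/oz ≈ 1089 g
vegetable oil: 6 fl oz × 4/5 × 30 mL/fl oz = 144 mL

buttermilk: 20 mL; bread flour: 1089 g; vegetable oil: 144 mL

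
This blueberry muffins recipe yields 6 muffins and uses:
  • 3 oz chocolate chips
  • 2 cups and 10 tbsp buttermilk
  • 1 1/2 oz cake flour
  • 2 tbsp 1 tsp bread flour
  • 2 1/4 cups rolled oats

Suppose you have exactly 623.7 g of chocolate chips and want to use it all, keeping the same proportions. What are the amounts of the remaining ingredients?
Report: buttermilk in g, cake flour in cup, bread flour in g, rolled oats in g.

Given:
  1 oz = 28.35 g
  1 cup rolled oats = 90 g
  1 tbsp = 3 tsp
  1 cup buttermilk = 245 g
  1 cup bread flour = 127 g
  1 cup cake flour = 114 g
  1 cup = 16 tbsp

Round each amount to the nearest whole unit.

The original recipe has 85.05 g of chocolate chips, so the scaling factor is 623.7 ÷ 85.05 = 22/3.
buttermilk: (2 cup + 10 tbsp = 2.625 cup) × 22/3 × 245 g/cup ≈ 4716 g
cake flour: 1.5 oz × 22/3 × 28.35 g/oz ÷ 114 g/cup ≈ 3 cup
bread flour: (2 tbsp + 1 tsp = 7/3 tbsp) × 22/3 ÷ 16 tbsp/cup × 127 g/cup ≈ 136 g
rolled oats: 2.25 cup × 22/3 × 90 g/cup = 1485 g

buttermilk: 4716 g; cake flour: 3 cup; bread flour: 136 g; rolled oats: 1485 g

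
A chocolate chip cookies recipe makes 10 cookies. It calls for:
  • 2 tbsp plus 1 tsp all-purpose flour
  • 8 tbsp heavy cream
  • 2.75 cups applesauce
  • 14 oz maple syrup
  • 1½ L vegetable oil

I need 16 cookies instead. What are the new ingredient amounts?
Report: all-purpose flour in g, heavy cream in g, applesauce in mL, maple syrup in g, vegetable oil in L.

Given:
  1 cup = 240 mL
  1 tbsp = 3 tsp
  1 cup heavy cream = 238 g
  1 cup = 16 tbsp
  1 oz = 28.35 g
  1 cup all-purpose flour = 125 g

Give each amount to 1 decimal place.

all-purpose flour: 29.2 g; heavy cream: 190.4 g; applesauce: 1056.0 mL; maple syrup: 635.0 g; vegetable oil: 2.4 L

Scaling factor: 16/10 = 8/5 = 1.6.
all-purpose flour: (2 tbsp + 1 tsp = 7/3 tbsp) × 8/5 ÷ 16 tbsp/cup × 125 g/cup ≈ 29.2 g
heavy cream: 8 tbsp × 8/5 ÷ 16 tbsp/cup × 238 g/cup = 190.4 g
applesauce: 2.75 cup × 8/5 × 240 mL/cup = 1056.0 mL
maple syrup: 14 oz × 8/5 × 28.35 g/oz ≈ 635.0 g
vegetable oil: 1.5 L × 8/5 = 2.4 L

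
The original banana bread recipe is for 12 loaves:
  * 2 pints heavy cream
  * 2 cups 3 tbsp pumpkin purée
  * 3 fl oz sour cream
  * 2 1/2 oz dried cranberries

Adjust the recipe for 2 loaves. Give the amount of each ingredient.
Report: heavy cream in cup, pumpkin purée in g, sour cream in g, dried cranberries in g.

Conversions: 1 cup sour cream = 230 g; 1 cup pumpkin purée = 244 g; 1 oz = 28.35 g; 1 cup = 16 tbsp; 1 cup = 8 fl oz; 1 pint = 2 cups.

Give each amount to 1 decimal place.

Scaling factor: 2/12 = 1/6.
heavy cream: 2 pint × 1/6 × 2 cup/pint ≈ 0.7 cup
pumpkin purée: (2 cup + 3 tbsp = 2.1875 cup) × 1/6 × 244 g/cup ≈ 89.0 g
sour cream: 3 fl oz × 1/6 ÷ 8 fl oz/cup × 230 g/cup ≈ 14.4 g
dried cranberries: 2.5 oz × 1/6 × 28.35 g/oz ≈ 11.8 g

heavy cream: 0.7 cup; pumpkin purée: 89.0 g; sour cream: 14.4 g; dried cranberries: 11.8 g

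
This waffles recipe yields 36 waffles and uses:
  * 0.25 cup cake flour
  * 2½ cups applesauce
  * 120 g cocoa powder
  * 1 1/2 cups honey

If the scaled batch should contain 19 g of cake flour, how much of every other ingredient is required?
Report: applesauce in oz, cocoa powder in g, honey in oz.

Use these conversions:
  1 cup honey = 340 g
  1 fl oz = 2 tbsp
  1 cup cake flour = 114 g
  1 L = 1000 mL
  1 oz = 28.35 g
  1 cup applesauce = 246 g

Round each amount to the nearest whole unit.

The original recipe has 28.5 g of cake flour, so the scaling factor is 19 ÷ 28.5 = 2/3.
applesauce: 2.5 cup × 2/3 × 246 g/cup ÷ 28.35 g/oz ≈ 14 oz
cocoa powder: 120 g × 2/3 = 80 g
honey: 1.5 cup × 2/3 × 340 g/cup ÷ 28.35 g/oz ≈ 12 oz

applesauce: 14 oz; cocoa powder: 80 g; honey: 12 oz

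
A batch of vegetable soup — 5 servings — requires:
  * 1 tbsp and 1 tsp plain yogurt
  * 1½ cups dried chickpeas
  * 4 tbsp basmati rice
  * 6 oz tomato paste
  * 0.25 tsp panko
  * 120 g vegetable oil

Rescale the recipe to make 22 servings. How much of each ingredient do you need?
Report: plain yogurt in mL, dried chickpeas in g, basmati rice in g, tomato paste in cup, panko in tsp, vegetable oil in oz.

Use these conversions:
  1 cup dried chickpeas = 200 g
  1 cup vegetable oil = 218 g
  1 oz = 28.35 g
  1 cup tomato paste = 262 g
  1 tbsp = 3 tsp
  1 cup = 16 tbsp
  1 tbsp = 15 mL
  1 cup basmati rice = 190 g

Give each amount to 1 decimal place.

plain yogurt: 88.0 mL; dried chickpeas: 1320.0 g; basmati rice: 209.0 g; tomato paste: 2.9 cup; panko: 1.1 tsp; vegetable oil: 18.6 oz

Scaling factor: 22/5 = 4.4.
plain yogurt: (1 tbsp + 1 tsp = 4/3 tbsp) × 22/5 × 15 mL/tbsp = 88.0 mL
dried chickpeas: 1.5 cup × 22/5 × 200 g/cup = 1320.0 g
basmati rice: 4 tbsp × 22/5 ÷ 16 tbsp/cup × 190 g/cup = 209.0 g
tomato paste: 6 oz × 22/5 × 28.35 g/oz ÷ 262 g/cup ≈ 2.9 cup
panko: 0.25 tsp × 22/5 = 1.1 tsp
vegetable oil: 120 g × 22/5 ÷ 28.35 g/oz ≈ 18.6 oz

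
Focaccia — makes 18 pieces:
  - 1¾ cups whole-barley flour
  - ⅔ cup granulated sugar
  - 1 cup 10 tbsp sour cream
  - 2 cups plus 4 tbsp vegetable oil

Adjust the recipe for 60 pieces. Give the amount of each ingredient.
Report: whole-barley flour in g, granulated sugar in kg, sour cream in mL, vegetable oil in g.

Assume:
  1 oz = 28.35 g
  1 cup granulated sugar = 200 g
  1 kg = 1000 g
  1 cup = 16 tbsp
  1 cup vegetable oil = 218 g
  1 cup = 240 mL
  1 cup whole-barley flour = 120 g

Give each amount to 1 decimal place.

Scaling factor: 60/18 = 10/3.
whole-barley flour: 1.75 cup × 10/3 × 120 g/cup = 700.0 g
granulated sugar: 2/3 cup × 10/3 × 200 g/cup ÷ 1000 g/kg ≈ 0.4 kg
sour cream: (1 cup + 10 tbsp = 1.625 cup) × 10/3 × 240 mL/cup = 1300.0 mL
vegetable oil: (2 cup + 4 tbsp = 2.25 cup) × 10/3 × 218 g/cup = 1635.0 g

whole-barley flour: 700.0 g; granulated sugar: 0.4 kg; sour cream: 1300.0 mL; vegetable oil: 1635.0 g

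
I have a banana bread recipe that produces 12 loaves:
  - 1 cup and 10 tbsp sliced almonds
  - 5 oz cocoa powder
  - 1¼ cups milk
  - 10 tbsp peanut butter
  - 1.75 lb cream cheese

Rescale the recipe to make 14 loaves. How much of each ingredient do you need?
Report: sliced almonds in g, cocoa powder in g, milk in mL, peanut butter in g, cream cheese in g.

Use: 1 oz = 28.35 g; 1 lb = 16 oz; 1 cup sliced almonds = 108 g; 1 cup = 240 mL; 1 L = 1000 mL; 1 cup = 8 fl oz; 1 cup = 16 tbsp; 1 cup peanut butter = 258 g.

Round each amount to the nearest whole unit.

Scaling factor: 14/12 = 7/6.
sliced almonds: (1 cup + 10 tbsp = 1.625 cup) × 7/6 × 108 g/cup ≈ 205 g
cocoa powder: 5 oz × 7/6 × 28.35 g/oz ≈ 165 g
milk: 1.25 cup × 7/6 × 240 mL/cup = 350 mL
peanut butter: 10 tbsp × 7/6 ÷ 16 tbsp/cup × 258 g/cup ≈ 188 g
cream cheese: 1.75 lb × 7/6 × 16 oz/lb × 28.35 g/oz ≈ 926 g

sliced almonds: 205 g; cocoa powder: 165 g; milk: 350 mL; peanut butter: 188 g; cream cheese: 926 g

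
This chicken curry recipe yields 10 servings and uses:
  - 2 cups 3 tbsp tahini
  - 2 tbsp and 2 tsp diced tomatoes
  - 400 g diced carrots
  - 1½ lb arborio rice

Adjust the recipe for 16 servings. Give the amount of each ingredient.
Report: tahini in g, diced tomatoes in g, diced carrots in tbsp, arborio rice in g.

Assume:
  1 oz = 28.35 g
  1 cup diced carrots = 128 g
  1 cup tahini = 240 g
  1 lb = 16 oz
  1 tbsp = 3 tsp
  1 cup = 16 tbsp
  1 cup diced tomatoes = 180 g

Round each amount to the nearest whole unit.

tahini: 840 g; diced tomatoes: 48 g; diced carrots: 80 tbsp; arborio rice: 1089 g

Scaling factor: 16/10 = 8/5 = 1.6.
tahini: (2 cup + 3 tbsp = 2.1875 cup) × 8/5 × 240 g/cup = 840 g
diced tomatoes: (2 tbsp + 2 tsp = 8/3 tbsp) × 8/5 ÷ 16 tbsp/cup × 180 g/cup = 48 g
diced carrots: 400 g × 8/5 ÷ 128 g/cup × 16 tbsp/cup = 80 tbsp
arborio rice: 1.5 lb × 8/5 × 16 oz/lb × 28.35 g/oz ≈ 1089 g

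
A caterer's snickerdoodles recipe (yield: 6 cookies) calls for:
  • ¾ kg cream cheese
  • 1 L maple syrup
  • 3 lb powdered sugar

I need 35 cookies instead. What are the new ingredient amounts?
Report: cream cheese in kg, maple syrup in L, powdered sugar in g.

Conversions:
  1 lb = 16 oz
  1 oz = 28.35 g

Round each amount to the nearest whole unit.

Scaling factor: 35/6.
cream cheese: 0.75 kg × 35/6 ≈ 4 kg
maple syrup: 1 L × 35/6 ≈ 6 L
powdered sugar: 3 lb × 35/6 × 16 oz/lb × 28.35 g/oz = 7938 g

cream cheese: 4 kg; maple syrup: 6 L; powdered sugar: 7938 g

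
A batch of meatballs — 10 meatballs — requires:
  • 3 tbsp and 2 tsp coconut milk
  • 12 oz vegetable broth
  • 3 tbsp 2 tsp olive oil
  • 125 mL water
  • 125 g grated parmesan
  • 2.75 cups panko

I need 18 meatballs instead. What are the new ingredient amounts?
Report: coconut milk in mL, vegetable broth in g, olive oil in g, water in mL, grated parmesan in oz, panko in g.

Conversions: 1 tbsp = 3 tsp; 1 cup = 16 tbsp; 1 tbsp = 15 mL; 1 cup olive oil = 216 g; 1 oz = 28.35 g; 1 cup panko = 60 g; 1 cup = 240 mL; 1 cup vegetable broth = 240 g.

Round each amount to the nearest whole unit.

coconut milk: 99 mL; vegetable broth: 612 g; olive oil: 89 g; water: 225 mL; grated parmesan: 8 oz; panko: 297 g

Scaling factor: 18/10 = 9/5 = 1.8.
coconut milk: (3 tbsp + 2 tsp = 11/3 tbsp) × 9/5 × 15 mL/tbsp = 99 mL
vegetable broth: 12 oz × 9/5 × 28.35 g/oz ≈ 612 g
olive oil: (3 tbsp + 2 tsp = 11/3 tbsp) × 9/5 ÷ 16 tbsp/cup × 216 g/cup ≈ 89 g
water: 125 mL × 9/5 = 225 mL
grated parmesan: 125 g × 9/5 ÷ 28.35 g/oz ≈ 8 oz
panko: 2.75 cup × 9/5 × 60 g/cup = 297 g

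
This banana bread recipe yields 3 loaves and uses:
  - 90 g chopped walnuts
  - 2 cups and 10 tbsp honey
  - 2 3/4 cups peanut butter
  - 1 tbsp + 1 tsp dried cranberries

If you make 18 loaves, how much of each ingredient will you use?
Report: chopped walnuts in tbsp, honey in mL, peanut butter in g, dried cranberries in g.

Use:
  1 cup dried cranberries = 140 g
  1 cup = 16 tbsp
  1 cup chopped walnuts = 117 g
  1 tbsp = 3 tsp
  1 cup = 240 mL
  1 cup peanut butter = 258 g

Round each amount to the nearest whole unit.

chopped walnuts: 74 tbsp; honey: 3780 mL; peanut butter: 4257 g; dried cranberries: 70 g

Scaling factor: 18/3 = 6.
chopped walnuts: 90 g × 6 ÷ 117 g/cup × 16 tbsp/cup ≈ 74 tbsp
honey: (2 cup + 10 tbsp = 2.625 cup) × 6 × 240 mL/cup = 3780 mL
peanut butter: 2.75 cup × 6 × 258 g/cup = 4257 g
dried cranberries: (1 tbsp + 1 tsp = 4/3 tbsp) × 6 ÷ 16 tbsp/cup × 140 g/cup = 70 g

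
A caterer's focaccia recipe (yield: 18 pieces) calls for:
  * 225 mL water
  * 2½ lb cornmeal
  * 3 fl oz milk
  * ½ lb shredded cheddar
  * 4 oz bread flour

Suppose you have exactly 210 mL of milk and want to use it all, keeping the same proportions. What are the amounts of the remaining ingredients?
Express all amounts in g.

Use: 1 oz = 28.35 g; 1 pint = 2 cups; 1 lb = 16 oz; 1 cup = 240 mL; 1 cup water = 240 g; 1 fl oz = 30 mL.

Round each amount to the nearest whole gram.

water: 525 g; cornmeal: 2646 g; shredded cheddar: 529 g; bread flour: 265 g

The original recipe has 90 mL of milk, so the scaling factor is 210 ÷ 90 = 7/3.
water: 225 mL × 7/3 ÷ 240 mL/cup × 240 g/cup = 525 g
cornmeal: 2.5 lb × 7/3 × 16 oz/lb × 28.35 g/oz = 2646 g
shredded cheddar: 0.5 lb × 7/3 × 16 oz/lb × 28.35 g/oz ≈ 529 g
bread flour: 4 oz × 7/3 × 28.35 g/oz ≈ 265 g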